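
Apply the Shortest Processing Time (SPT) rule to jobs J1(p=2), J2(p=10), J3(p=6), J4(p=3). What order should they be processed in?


SPT: sort by shortest processing time
  J1: p=2
  J4: p=3
  J3: p=6
  J2: p=10
Order: J1 → J4 → J3 → J2


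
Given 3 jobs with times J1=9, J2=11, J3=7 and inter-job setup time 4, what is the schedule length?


Makespan = Σ processing + (n-1) × setup
= (9 + 11 + 7) + (3-1)×4
= 27 + 8
= 35 time units


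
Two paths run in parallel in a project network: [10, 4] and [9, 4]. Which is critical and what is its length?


Path A: 10 + 4 = 14
Path B: 9 + 4 = 13
Critical path = longest = max(14, 13)
= 14 (Path A)


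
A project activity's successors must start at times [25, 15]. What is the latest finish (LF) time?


LF = min of all successor start times
Successors start at: [25, 15]
LF = min(25, 15)
= 15


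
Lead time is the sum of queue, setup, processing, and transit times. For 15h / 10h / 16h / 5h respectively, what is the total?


Lead time = queue + setup + processing + transit
= 15 + 10 + 16 + 5
= 46 hours


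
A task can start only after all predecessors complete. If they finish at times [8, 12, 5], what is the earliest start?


ES = max of all predecessor completion times
Predecessors: [8, 12, 5]
ES = max(8, 12, 5)
= 12


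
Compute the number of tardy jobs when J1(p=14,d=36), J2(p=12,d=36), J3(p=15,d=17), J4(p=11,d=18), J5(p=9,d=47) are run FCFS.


Completion vs due date:
  J1: C=14, d=36 → on time
  J2: C=26, d=36 → on time
  J3: C=41, d=17 → TARDY
  J4: C=52, d=18 → TARDY
  J5: C=61, d=47 → TARDY
Tardy jobs: J3, J4, J5
Count = 3


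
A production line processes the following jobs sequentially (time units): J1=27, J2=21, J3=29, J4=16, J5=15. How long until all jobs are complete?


Sequential makespan: sum all processing times
= 27 + 21 + 29 + 16 + 15
= 108 time units


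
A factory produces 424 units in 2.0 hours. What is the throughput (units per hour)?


Throughput = units / time
= 424 / 2.0
= 212.0 units/hour


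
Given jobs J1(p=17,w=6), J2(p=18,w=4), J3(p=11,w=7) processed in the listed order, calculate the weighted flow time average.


Completion times:
  J1: C=17, w×C=6×17=102
  J2: C=35, w×C=4×35=140
  J3: C=46, w×C=7×46=322
Sum w×C = 564
Sum w = 17
Weighted avg = 564/17
= 33.18


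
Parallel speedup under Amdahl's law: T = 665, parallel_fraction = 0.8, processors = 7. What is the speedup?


Amdahl's law: T_p = T × ((1-p) + p/N)
= 665 × ((1-0.8) + 0.8/7)
= 665 × (0.20 + 0.1143)
= 665 × 0.3143
= 209.00
Speedup = 665/209.00
= 3.18×


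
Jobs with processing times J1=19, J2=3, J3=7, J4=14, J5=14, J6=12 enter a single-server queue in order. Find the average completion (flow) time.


Completion times:
  J1: completes at 19
  J2: completes at 22
  J3: completes at 29
  J4: completes at 43
  J5: completes at 57
  J6: completes at 69
Sum = 239
Average = 239/6
= 39.83


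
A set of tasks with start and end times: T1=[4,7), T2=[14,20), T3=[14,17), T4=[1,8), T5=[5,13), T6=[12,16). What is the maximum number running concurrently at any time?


Check each time point for overlaps:
  t=5: 3 tasks active (T1, T4, T5)
Max concurrent = 3


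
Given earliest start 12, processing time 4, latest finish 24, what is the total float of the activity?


EF = ES + duration = 12 + 4 = 16
LS = LF - duration = 24 - 4 = 20
Total Float = LF - EF = 24 - 16
(or LS - ES = 20 - 12)
= 8


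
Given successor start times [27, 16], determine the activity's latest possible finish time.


LF = min of all successor start times
Successors start at: [27, 16]
LF = min(27, 16)
= 16


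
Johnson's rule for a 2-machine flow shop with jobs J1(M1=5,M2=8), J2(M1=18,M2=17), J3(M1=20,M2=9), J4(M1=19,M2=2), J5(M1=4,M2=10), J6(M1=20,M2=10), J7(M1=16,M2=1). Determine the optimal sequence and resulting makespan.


Johnson's rule:
Group 1 (M1≤M2, sort by M1): ['J5', 'J1']
Group 2 (M1>M2, sort desc M2): ['J2', 'J6', 'J3', 'J4', 'J7']
Sequence: J5 → J1 → J2 → J6 → J3 → J4 → J7
Makespan calculation:
  J5: M1 done=4, M2 done=14
  J1: M1 done=9, M2 done=22
  J2: M1 done=27, M2 done=44
  J6: M1 done=47, M2 done=57
  J3: M1 done=67, M2 done=76
  J4: M1 done=86, M2 done=88
  J7: M1 done=102, M2 done=103
= Sequence: J5 → J1 → J2 → J6 → J3 → J4 → J7, Makespan: 103


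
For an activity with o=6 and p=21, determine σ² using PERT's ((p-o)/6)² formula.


σ² = ((p - o) / 6)² = (p - o)² / 36
= (21 - 6)² / 36
= 15² / 36
= 225 / 36
= 6.2500


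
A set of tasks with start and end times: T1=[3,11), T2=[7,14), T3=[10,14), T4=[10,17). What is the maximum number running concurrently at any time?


Check each time point for overlaps:
  t=10: 4 tasks active (T1, T2, T3, T4)
Max concurrent = 4


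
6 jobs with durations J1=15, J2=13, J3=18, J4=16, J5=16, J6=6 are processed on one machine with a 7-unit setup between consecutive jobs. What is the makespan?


Makespan = Σ processing + (n-1) × setup
= (15 + 13 + 18 + 16 + 16 + 6) + (6-1)×7
= 84 + 35
= 119 time units


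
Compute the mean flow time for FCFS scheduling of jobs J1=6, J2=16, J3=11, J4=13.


Completion times:
  J1: completes at 6
  J2: completes at 22
  J3: completes at 33
  J4: completes at 46
Sum = 107
Average = 107/4
= 26.75


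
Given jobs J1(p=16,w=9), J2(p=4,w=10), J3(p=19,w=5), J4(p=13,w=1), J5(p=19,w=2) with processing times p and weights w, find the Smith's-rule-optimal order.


WSPT (Smith's rule): sort by p/w ascending
  J2: p/w = 4/10 = 0.400
  J1: p/w = 16/9 = 1.778
  J3: p/w = 19/5 = 3.800
  J5: p/w = 19/2 = 9.500
  J4: p/w = 13/1 = 13.000
Order: J2 → J1 → J3 → J5 → J4


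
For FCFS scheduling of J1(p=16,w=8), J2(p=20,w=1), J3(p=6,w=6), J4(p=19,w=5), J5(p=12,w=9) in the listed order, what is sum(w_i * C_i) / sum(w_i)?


Completion times:
  J1: C=16, w×C=8×16=128
  J2: C=36, w×C=1×36=36
  J3: C=42, w×C=6×42=252
  J4: C=61, w×C=5×61=305
  J5: C=73, w×C=9×73=657
Sum w×C = 1378
Sum w = 29
Weighted avg = 1378/29
= 47.52


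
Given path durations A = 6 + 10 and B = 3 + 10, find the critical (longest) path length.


Path A: 6 + 10 = 16
Path B: 3 + 10 = 13
Critical path = longest = max(16, 13)
= 16 (Path A)


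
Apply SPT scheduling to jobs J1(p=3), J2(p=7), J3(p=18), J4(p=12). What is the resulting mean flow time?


SPT order: J1 → J2 → J4 → J3
Completion times:
  J1: C=3
  J2: C=10
  J4: C=22
  J3: C=40
Sum = 75, n = 4
Mean flow = 75/4
= 18.75


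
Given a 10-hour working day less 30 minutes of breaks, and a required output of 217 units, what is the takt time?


Available = 10×60 - 30 = 570 min
Takt time = 570 / 217
= 2.63 min/unit


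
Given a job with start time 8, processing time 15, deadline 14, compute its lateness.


Completion = 8 + 15 = 23
Lateness = C - d = 23 - 14
= 9


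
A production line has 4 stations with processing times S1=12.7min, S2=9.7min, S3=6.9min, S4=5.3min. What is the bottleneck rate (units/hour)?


Bottleneck = longest station time
Station times: [12.7, 9.7, 6.9, 5.3]
Max = 12.7 min
Rate = 60 / 12.7
= 4.72 units/hour (bottleneck: 12.7min)


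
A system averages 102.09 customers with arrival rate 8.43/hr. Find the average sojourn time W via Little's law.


Little's law: L = λW → W = L / λ
= 102.09 / 8.43
= 12.11 hours


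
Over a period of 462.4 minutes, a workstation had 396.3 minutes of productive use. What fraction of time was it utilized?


Utilization = busy / total × 100
= 396.3 / 462.4 × 100
= 85.7%


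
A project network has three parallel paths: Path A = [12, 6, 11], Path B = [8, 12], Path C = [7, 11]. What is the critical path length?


Path A: 12 + 6 + 11 = 29
Path B: 8 + 12 = 20
Path C: 7 + 11 = 18
Critical path = longest = max(29, 20, 18)
= 29 (Path A)


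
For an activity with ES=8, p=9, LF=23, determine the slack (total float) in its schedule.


EF = ES + duration = 8 + 9 = 17
LS = LF - duration = 23 - 9 = 14
Total Float = LF - EF = 23 - 17
(or LS - ES = 14 - 8)
= 6


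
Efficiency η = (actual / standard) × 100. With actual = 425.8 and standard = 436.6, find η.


Efficiency = (actual / standard) × 100
= (425.8 / 436.6) × 100
= 97.5%


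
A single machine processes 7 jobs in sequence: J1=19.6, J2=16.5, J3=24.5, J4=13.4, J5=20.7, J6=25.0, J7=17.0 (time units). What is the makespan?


Sequential makespan: sum all processing times
= 19.6 + 16.5 + 24.5 + 13.4 + 20.7 + 25.0 + 17.0
= 136.7 time units


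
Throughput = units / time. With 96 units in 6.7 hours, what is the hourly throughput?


Throughput = units / time
= 96 / 6.7
= 14.3 units/hour


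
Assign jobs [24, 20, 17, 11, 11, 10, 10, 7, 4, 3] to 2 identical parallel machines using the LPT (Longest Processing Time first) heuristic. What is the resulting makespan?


Jobs (LPT sorted): [24, 20, 17, 11, 11, 10, 10, 7, 4, 3]
Machines: 2
  J=24 → Machine 1 (load: 0+24=24)
  J=20 → Machine 2 (load: 0+20=20)
  J=17 → Machine 2 (load: 20+17=37)
  J=11 → Machine 1 (load: 24+11=35)
  J=11 → Machine 1 (load: 35+11=46)
  J=10 → Machine 2 (load: 37+10=47)
  J=10 → Machine 1 (load: 46+10=56)
  J=7 → Machine 2 (load: 47+7=54)
  J=4 → Machine 2 (load: 54+4=58)
  J=3 → Machine 1 (load: 56+3=59)
Machine loads: [59, 58]
Makespan = max = 59 time units


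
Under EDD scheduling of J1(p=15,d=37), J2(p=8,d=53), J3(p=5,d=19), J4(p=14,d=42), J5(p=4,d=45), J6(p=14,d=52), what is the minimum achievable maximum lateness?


EDD order: J3 → J1 → J4 → J5 → J6 → J2
Completion and lateness:
  J3: C=5, d=19, L=5-19=-14
  J1: C=20, d=37, L=20-37=-17
  J4: C=34, d=42, L=34-42=-8
  J5: C=38, d=45, L=38-45=-7
  J6: C=52, d=52, L=52-52=0
  J2: C=60, d=53, L=60-53=7
Lmax = max(-14, -17, -8, -7, 0, 7)
= 7


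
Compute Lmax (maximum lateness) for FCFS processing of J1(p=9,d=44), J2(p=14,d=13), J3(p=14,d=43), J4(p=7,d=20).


Lateness per job (L = C - d):
  J1: C=9, d=44, L=-35
  J2: C=23, d=13, L=10
  J3: C=37, d=43, L=-6
  J4: C=44, d=20, L=24
Lmax = max(-35, 10, -6, 24)
= 24


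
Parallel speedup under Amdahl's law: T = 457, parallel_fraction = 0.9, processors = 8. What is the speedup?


Amdahl's law: T_p = T × ((1-p) + p/N)
= 457 × ((1-0.9) + 0.9/8)
= 457 × (0.10 + 0.1125)
= 457 × 0.2125
= 97.11
Speedup = 457/97.11
= 4.71×


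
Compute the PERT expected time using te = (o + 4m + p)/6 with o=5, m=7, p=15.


te = (o + 4m + p) / 6
= (5 + 4×7 + 15) / 6
= (5 + 28 + 15) / 6
= 48 / 6
= 8.00


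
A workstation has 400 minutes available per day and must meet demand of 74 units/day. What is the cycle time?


Cycle time = available time / demand
= 400 / 74
= 5.41 min/unit


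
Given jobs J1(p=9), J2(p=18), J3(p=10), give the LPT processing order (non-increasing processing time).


LPT: sort by longest processing time first
  J2: p=18
  J3: p=10
  J1: p=9
Order: J2 → J3 → J1


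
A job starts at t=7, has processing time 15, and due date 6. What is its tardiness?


Completion = start + processing = 7 + 15 = 22
Tardiness = max(0, C - d) = max(0, 22 - 6)
= max(0, 16)
= 16


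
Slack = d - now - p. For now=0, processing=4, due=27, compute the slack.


Slack = due - current_time - processing
= 27 - 0 - 4
= 23


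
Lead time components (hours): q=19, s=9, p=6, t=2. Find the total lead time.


Lead time = queue + setup + processing + transit
= 19 + 9 + 6 + 2
= 36 hours


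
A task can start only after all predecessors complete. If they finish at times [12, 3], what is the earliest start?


ES = max of all predecessor completion times
Predecessors: [12, 3]
ES = max(12, 3)
= 12


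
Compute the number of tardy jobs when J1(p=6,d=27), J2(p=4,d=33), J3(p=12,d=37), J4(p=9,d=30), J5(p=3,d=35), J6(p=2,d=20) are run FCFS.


Completion vs due date:
  J1: C=6, d=27 → on time
  J2: C=10, d=33 → on time
  J3: C=22, d=37 → on time
  J4: C=31, d=30 → TARDY
  J5: C=34, d=35 → on time
  J6: C=36, d=20 → TARDY
Tardy jobs: J4, J6
Count = 2


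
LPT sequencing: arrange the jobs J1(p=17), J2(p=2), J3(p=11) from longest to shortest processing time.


LPT: sort by longest processing time first
  J1: p=17
  J3: p=11
  J2: p=2
Order: J1 → J3 → J2


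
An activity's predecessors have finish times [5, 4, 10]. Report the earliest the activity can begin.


ES = max of all predecessor completion times
Predecessors: [5, 4, 10]
ES = max(5, 4, 10)
= 10


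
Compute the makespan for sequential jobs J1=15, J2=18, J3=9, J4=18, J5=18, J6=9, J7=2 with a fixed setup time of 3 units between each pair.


Makespan = Σ processing + (n-1) × setup
= (15 + 18 + 9 + 18 + 18 + 9 + 2) + (7-1)×3
= 89 + 18
= 107 time units


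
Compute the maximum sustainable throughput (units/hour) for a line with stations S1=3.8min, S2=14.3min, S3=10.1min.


Bottleneck = longest station time
Station times: [3.8, 14.3, 10.1]
Max = 14.3 min
Rate = 60 / 14.3
= 4.20 units/hour (bottleneck: 14.3min)


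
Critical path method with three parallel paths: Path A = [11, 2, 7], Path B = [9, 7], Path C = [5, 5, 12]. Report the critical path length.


Path A: 11 + 2 + 7 = 20
Path B: 9 + 7 = 16
Path C: 5 + 5 + 12 = 22
Critical path = longest = max(20, 16, 22)
= 22 (Path C)


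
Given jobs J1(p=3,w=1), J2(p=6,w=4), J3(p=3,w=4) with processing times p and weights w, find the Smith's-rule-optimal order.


WSPT (Smith's rule): sort by p/w ascending
  J3: p/w = 3/4 = 0.750
  J2: p/w = 6/4 = 1.500
  J1: p/w = 3/1 = 3.000
Order: J3 → J2 → J1


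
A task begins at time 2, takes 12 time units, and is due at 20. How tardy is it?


Completion = start + processing = 2 + 12 = 14
Tardiness = max(0, C - d) = max(0, 14 - 20)
= max(0, -6)
= 0


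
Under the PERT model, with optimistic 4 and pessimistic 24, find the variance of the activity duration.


σ² = ((p - o) / 6)² = (p - o)² / 36
= (24 - 4)² / 36
= 20² / 36
= 400 / 36
= 11.1111


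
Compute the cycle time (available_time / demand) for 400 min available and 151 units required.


Cycle time = available time / demand
= 400 / 151
= 2.65 min/unit


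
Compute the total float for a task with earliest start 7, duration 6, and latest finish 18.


EF = ES + duration = 7 + 6 = 13
LS = LF - duration = 18 - 6 = 12
Total Float = LF - EF = 18 - 13
(or LS - ES = 12 - 7)
= 5


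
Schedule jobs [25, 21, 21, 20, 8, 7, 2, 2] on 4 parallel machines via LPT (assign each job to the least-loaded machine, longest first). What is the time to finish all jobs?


Jobs (LPT sorted): [25, 21, 21, 20, 8, 7, 2, 2]
Machines: 4
  J=25 → Machine 1 (load: 0+25=25)
  J=21 → Machine 2 (load: 0+21=21)
  J=21 → Machine 3 (load: 0+21=21)
  J=20 → Machine 4 (load: 0+20=20)
  J=8 → Machine 4 (load: 20+8=28)
  J=7 → Machine 2 (load: 21+7=28)
  J=2 → Machine 3 (load: 21+2=23)
  J=2 → Machine 3 (load: 23+2=25)
Machine loads: [25, 28, 25, 28]
Makespan = max = 28 time units


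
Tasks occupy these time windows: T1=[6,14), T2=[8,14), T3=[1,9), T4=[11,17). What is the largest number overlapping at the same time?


Check each time point for overlaps:
  t=8: 3 tasks active (T1, T2, T3)
Max concurrent = 3


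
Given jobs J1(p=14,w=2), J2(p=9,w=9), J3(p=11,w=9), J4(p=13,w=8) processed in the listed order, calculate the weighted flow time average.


Completion times:
  J1: C=14, w×C=2×14=28
  J2: C=23, w×C=9×23=207
  J3: C=34, w×C=9×34=306
  J4: C=47, w×C=8×47=376
Sum w×C = 917
Sum w = 28
Weighted avg = 917/28
= 32.75


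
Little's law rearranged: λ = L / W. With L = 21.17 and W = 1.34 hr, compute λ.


Little's law: L = λW → λ = L / W
= 21.17 / 1.34
= 15.80 per hour


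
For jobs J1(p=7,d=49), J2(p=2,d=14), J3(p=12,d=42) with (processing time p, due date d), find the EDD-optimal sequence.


EDD: sort by earliest due date
  J2: d=14, p=2
  J3: d=42, p=12
  J1: d=49, p=7
Order: J2 → J3 → J1


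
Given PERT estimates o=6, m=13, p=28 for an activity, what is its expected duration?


te = (o + 4m + p) / 6
= (6 + 4×13 + 28) / 6
= (6 + 52 + 28) / 6
= 86 / 6
= 14.33


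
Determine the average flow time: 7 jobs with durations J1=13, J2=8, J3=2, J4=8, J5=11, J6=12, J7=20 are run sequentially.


Completion times:
  J1: completes at 13
  J2: completes at 21
  J3: completes at 23
  J4: completes at 31
  J5: completes at 42
  J6: completes at 54
  J7: completes at 74
Sum = 258
Average = 258/7
= 36.86


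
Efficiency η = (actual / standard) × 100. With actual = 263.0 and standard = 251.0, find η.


Efficiency = (actual / standard) × 100
= (263.0 / 251.0) × 100
= 104.8%


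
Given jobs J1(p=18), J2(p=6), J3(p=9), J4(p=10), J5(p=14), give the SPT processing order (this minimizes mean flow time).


SPT: sort by shortest processing time
  J2: p=6
  J3: p=9
  J4: p=10
  J5: p=14
  J1: p=18
Order: J2 → J3 → J4 → J5 → J1


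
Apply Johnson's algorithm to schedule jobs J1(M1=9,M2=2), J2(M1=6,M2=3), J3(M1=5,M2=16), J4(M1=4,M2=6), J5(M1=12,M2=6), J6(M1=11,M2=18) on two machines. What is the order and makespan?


Johnson's rule:
Group 1 (M1≤M2, sort by M1): ['J4', 'J3', 'J6']
Group 2 (M1>M2, sort desc M2): ['J5', 'J2', 'J1']
Sequence: J4 → J3 → J6 → J5 → J2 → J1
Makespan calculation:
  J4: M1 done=4, M2 done=10
  J3: M1 done=9, M2 done=26
  J6: M1 done=20, M2 done=44
  J5: M1 done=32, M2 done=50
  J2: M1 done=38, M2 done=53
  J1: M1 done=47, M2 done=55
= Sequence: J4 → J3 → J6 → J5 → J2 → J1, Makespan: 55


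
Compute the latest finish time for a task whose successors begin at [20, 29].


LF = min of all successor start times
Successors start at: [20, 29]
LF = min(20, 29)
= 20


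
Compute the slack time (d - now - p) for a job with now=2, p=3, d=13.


Slack = due - current_time - processing
= 13 - 2 - 3
= 8


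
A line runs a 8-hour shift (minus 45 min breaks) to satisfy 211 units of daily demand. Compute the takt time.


Available = 8×60 - 45 = 435 min
Takt time = 435 / 211
= 2.06 min/unit


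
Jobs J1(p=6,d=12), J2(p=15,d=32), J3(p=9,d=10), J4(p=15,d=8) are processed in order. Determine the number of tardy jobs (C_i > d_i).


Completion vs due date:
  J1: C=6, d=12 → on time
  J2: C=21, d=32 → on time
  J3: C=30, d=10 → TARDY
  J4: C=45, d=8 → TARDY
Tardy jobs: J3, J4
Count = 2


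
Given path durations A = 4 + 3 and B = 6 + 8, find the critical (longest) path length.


Path A: 4 + 3 = 7
Path B: 6 + 8 = 14
Critical path = longest = max(7, 14)
= 14 (Path B)


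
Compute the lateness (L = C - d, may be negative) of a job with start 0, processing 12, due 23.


Completion = 0 + 12 = 12
Lateness = C - d = 12 - 23
= -11


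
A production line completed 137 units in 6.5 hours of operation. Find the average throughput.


Throughput = units / time
= 137 / 6.5
= 21.1 units/hour


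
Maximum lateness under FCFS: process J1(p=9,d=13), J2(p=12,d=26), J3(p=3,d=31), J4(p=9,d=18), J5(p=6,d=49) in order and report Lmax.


Lateness per job (L = C - d):
  J1: C=9, d=13, L=-4
  J2: C=21, d=26, L=-5
  J3: C=24, d=31, L=-7
  J4: C=33, d=18, L=15
  J5: C=39, d=49, L=-10
Lmax = max(-4, -5, -7, 15, -10)
= 15


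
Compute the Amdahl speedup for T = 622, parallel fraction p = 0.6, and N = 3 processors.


Amdahl's law: T_p = T × ((1-p) + p/N)
= 622 × ((1-0.6) + 0.6/3)
= 622 × (0.40 + 0.2000)
= 622 × 0.6000
= 373.20
Speedup = 622/373.20
= 1.67×


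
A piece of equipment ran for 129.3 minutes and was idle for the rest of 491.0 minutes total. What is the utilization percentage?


Utilization = busy / total × 100
= 129.3 / 491.0 × 100
= 26.3%


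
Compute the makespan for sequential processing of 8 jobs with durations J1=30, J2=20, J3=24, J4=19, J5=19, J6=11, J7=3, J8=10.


Sequential makespan: sum all processing times
= 30 + 20 + 24 + 19 + 19 + 11 + 3 + 10
= 136 time units


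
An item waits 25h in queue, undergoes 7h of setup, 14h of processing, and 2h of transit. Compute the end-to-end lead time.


Lead time = queue + setup + processing + transit
= 25 + 7 + 14 + 2
= 48 hours


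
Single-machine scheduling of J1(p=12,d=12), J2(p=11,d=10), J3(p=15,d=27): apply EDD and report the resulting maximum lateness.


EDD order: J2 → J1 → J3
Completion and lateness:
  J2: C=11, d=10, L=11-10=1
  J1: C=23, d=12, L=23-12=11
  J3: C=38, d=27, L=38-27=11
Lmax = max(1, 11, 11)
= 11


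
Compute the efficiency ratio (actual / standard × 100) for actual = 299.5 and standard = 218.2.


Efficiency = (actual / standard) × 100
= (299.5 / 218.2) × 100
= 137.3%


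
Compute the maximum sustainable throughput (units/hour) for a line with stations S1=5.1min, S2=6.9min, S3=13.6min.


Bottleneck = longest station time
Station times: [5.1, 6.9, 13.6]
Max = 13.6 min
Rate = 60 / 13.6
= 4.41 units/hour (bottleneck: 13.6min)


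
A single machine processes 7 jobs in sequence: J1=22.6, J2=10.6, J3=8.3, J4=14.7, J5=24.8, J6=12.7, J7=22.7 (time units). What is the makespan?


Sequential makespan: sum all processing times
= 22.6 + 10.6 + 8.3 + 14.7 + 24.8 + 12.7 + 22.7
= 116.4 time units


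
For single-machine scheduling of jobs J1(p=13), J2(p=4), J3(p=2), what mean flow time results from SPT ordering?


SPT order: J3 → J2 → J1
Completion times:
  J3: C=2
  J2: C=6
  J1: C=19
Sum = 27, n = 3
Mean flow = 27/3
= 9.00


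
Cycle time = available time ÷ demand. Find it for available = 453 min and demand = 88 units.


Cycle time = available time / demand
= 453 / 88
= 5.15 min/unit


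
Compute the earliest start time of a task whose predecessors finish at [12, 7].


ES = max of all predecessor completion times
Predecessors: [12, 7]
ES = max(12, 7)
= 12


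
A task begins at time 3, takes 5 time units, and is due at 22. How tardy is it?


Completion = start + processing = 3 + 5 = 8
Tardiness = max(0, C - d) = max(0, 8 - 22)
= max(0, -14)
= 0


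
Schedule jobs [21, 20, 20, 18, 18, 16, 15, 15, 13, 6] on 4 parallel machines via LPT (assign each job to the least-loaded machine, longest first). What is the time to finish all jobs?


Jobs (LPT sorted): [21, 20, 20, 18, 18, 16, 15, 15, 13, 6]
Machines: 4
  J=21 → Machine 1 (load: 0+21=21)
  J=20 → Machine 2 (load: 0+20=20)
  J=20 → Machine 3 (load: 0+20=20)
  J=18 → Machine 4 (load: 0+18=18)
  J=18 → Machine 4 (load: 18+18=36)
  J=16 → Machine 2 (load: 20+16=36)
  J=15 → Machine 3 (load: 20+15=35)
  J=15 → Machine 1 (load: 21+15=36)
  J=13 → Machine 3 (load: 35+13=48)
  J=6 → Machine 1 (load: 36+6=42)
Machine loads: [42, 36, 48, 36]
Makespan = max = 48 time units


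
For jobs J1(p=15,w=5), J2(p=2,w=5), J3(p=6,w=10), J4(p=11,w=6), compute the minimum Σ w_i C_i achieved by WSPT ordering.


WSPT order (by p/w): J2 → J3 → J4 → J1
  J2: C=2, w·C=5×2=10
  J3: C=8, w·C=10×8=80
  J4: C=19, w·C=6×19=114
  J1: C=34, w·C=5×34=170
Σ w·C = 374
= 374


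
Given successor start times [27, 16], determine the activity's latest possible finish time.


LF = min of all successor start times
Successors start at: [27, 16]
LF = min(27, 16)
= 16


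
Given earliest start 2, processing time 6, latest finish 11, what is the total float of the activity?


EF = ES + duration = 2 + 6 = 8
LS = LF - duration = 11 - 6 = 5
Total Float = LF - EF = 11 - 8
(or LS - ES = 5 - 2)
= 3


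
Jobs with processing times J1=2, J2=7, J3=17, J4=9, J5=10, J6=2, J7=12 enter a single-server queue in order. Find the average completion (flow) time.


Completion times:
  J1: completes at 2
  J2: completes at 9
  J3: completes at 26
  J4: completes at 35
  J5: completes at 45
  J6: completes at 47
  J7: completes at 59
Sum = 223
Average = 223/7
= 31.86


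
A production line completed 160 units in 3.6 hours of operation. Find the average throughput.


Throughput = units / time
= 160 / 3.6
= 44.4 units/hour


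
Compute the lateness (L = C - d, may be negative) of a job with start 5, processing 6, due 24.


Completion = 5 + 6 = 11
Lateness = C - d = 11 - 24
= -13


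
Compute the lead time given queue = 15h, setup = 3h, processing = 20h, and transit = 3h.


Lead time = queue + setup + processing + transit
= 15 + 3 + 20 + 3
= 41 hours


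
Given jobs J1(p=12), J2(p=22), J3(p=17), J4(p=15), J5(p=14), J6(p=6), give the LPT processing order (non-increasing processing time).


LPT: sort by longest processing time first
  J2: p=22
  J3: p=17
  J4: p=15
  J5: p=14
  J1: p=12
  J6: p=6
Order: J2 → J3 → J4 → J5 → J1 → J6


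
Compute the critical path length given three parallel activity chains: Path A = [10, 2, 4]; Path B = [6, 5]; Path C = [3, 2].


Path A: 10 + 2 + 4 = 16
Path B: 6 + 5 = 11
Path C: 3 + 2 = 5
Critical path = longest = max(16, 11, 5)
= 16 (Path A)


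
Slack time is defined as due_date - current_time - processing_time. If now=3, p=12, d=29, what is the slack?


Slack = due - current_time - processing
= 29 - 3 - 12
= 14


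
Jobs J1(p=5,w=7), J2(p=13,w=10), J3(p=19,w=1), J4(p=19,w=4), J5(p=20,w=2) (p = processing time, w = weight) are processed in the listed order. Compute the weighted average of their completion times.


Completion times:
  J1: C=5, w×C=7×5=35
  J2: C=18, w×C=10×18=180
  J3: C=37, w×C=1×37=37
  J4: C=56, w×C=4×56=224
  J5: C=76, w×C=2×76=152
Sum w×C = 628
Sum w = 24
Weighted avg = 628/24
= 26.17


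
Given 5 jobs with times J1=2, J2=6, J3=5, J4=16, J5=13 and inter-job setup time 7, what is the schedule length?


Makespan = Σ processing + (n-1) × setup
= (2 + 6 + 5 + 16 + 13) + (5-1)×7
= 42 + 28
= 70 time units


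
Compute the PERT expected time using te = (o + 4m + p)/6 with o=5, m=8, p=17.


te = (o + 4m + p) / 6
= (5 + 4×8 + 17) / 6
= (5 + 32 + 17) / 6
= 54 / 6
= 9.00


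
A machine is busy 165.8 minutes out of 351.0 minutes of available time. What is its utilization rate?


Utilization = busy / total × 100
= 165.8 / 351.0 × 100
= 47.2%


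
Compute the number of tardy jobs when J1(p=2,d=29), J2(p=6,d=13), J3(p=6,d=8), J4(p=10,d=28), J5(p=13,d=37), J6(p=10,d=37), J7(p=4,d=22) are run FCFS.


Completion vs due date:
  J1: C=2, d=29 → on time
  J2: C=8, d=13 → on time
  J3: C=14, d=8 → TARDY
  J4: C=24, d=28 → on time
  J5: C=37, d=37 → on time
  J6: C=47, d=37 → TARDY
  J7: C=51, d=22 → TARDY
Tardy jobs: J3, J6, J7
Count = 3


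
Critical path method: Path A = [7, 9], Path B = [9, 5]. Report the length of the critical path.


Path A: 7 + 9 = 16
Path B: 9 + 5 = 14
Critical path = longest = max(16, 14)
= 16 (Path A)


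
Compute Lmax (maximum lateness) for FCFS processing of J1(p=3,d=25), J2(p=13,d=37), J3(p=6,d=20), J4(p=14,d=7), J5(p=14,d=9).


Lateness per job (L = C - d):
  J1: C=3, d=25, L=-22
  J2: C=16, d=37, L=-21
  J3: C=22, d=20, L=2
  J4: C=36, d=7, L=29
  J5: C=50, d=9, L=41
Lmax = max(-22, -21, 2, 29, 41)
= 41


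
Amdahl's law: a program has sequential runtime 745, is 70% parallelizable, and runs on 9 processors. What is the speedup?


Amdahl's law: T_p = T × ((1-p) + p/N)
= 745 × ((1-0.7) + 0.7/9)
= 745 × (0.30 + 0.0778)
= 745 × 0.3778
= 281.44
Speedup = 745/281.44
= 2.65×


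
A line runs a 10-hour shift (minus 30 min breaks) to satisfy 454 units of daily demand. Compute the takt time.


Available = 10×60 - 30 = 570 min
Takt time = 570 / 454
= 1.26 min/unit


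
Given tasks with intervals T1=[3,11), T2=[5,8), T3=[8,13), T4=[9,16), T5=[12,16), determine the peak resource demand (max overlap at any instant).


Check each time point for overlaps:
  t=9: 3 tasks active (T1, T3, T4)
Max concurrent = 3


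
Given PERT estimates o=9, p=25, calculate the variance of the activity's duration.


σ² = ((p - o) / 6)² = (p - o)² / 36
= (25 - 9)² / 36
= 16² / 36
= 256 / 36
= 7.1111


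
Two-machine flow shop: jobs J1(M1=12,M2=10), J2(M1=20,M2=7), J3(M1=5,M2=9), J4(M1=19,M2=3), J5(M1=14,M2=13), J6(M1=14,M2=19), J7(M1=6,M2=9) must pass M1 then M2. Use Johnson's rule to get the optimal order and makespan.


Johnson's rule:
Group 1 (M1≤M2, sort by M1): ['J3', 'J7', 'J6']
Group 2 (M1>M2, sort desc M2): ['J5', 'J1', 'J2', 'J4']
Sequence: J3 → J7 → J6 → J5 → J1 → J2 → J4
Makespan calculation:
  J3: M1 done=5, M2 done=14
  J7: M1 done=11, M2 done=23
  J6: M1 done=25, M2 done=44
  J5: M1 done=39, M2 done=57
  J1: M1 done=51, M2 done=67
  J2: M1 done=71, M2 done=78
  J4: M1 done=90, M2 done=93
= Sequence: J3 → J7 → J6 → J5 → J1 → J2 → J4, Makespan: 93


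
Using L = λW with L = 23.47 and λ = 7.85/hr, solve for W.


Little's law: L = λW → W = L / λ
= 23.47 / 7.85
= 2.99 hours


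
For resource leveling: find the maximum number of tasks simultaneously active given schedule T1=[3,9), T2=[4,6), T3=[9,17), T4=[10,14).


Check each time point for overlaps:
  t=4: 2 tasks active (T1, T2)
Max concurrent = 2


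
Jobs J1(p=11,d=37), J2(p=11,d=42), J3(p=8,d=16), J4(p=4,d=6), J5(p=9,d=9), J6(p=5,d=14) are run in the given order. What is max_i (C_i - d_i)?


Lateness per job (L = C - d):
  J1: C=11, d=37, L=-26
  J2: C=22, d=42, L=-20
  J3: C=30, d=16, L=14
  J4: C=34, d=6, L=28
  J5: C=43, d=9, L=34
  J6: C=48, d=14, L=34
Lmax = max(-26, -20, 14, 28, 34, 34)
= 34


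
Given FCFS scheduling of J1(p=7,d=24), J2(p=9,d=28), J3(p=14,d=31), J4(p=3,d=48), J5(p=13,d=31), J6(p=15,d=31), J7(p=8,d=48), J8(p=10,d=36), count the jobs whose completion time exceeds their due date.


Completion vs due date:
  J1: C=7, d=24 → on time
  J2: C=16, d=28 → on time
  J3: C=30, d=31 → on time
  J4: C=33, d=48 → on time
  J5: C=46, d=31 → TARDY
  J6: C=61, d=31 → TARDY
  J7: C=69, d=48 → TARDY
  J8: C=79, d=36 → TARDY
Tardy jobs: J5, J6, J7, J8
Count = 4


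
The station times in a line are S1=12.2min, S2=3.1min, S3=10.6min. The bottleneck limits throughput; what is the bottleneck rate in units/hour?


Bottleneck = longest station time
Station times: [12.2, 3.1, 10.6]
Max = 12.2 min
Rate = 60 / 12.2
= 4.92 units/hour (bottleneck: 12.2min)


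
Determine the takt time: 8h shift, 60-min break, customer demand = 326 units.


Available = 8×60 - 60 = 420 min
Takt time = 420 / 326
= 1.29 min/unit


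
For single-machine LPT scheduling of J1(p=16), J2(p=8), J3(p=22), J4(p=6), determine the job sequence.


LPT: sort by longest processing time first
  J3: p=22
  J1: p=16
  J2: p=8
  J4: p=6
Order: J3 → J1 → J2 → J4


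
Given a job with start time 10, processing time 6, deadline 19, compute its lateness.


Completion = 10 + 6 = 16
Lateness = C - d = 16 - 19
= -3


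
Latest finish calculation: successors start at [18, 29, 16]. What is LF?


LF = min of all successor start times
Successors start at: [18, 29, 16]
LF = min(18, 29, 16)
= 16


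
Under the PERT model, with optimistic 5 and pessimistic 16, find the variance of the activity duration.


σ² = ((p - o) / 6)² = (p - o)² / 36
= (16 - 5)² / 36
= 11² / 36
= 121 / 36
= 3.3611


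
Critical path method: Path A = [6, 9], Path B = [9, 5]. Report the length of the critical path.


Path A: 6 + 9 = 15
Path B: 9 + 5 = 14
Critical path = longest = max(15, 14)
= 15 (Path A)


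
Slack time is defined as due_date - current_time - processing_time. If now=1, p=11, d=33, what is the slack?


Slack = due - current_time - processing
= 33 - 1 - 11
= 21


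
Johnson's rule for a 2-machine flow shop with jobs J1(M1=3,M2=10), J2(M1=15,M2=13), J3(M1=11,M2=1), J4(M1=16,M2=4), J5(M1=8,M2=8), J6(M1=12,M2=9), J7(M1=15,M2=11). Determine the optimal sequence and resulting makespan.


Johnson's rule:
Group 1 (M1≤M2, sort by M1): ['J1', 'J5']
Group 2 (M1>M2, sort desc M2): ['J2', 'J7', 'J6', 'J4', 'J3']
Sequence: J1 → J5 → J2 → J7 → J6 → J4 → J3
Makespan calculation:
  J1: M1 done=3, M2 done=13
  J5: M1 done=11, M2 done=21
  J2: M1 done=26, M2 done=39
  J7: M1 done=41, M2 done=52
  J6: M1 done=53, M2 done=62
  J4: M1 done=69, M2 done=73
  J3: M1 done=80, M2 done=81
= Sequence: J1 → J5 → J2 → J7 → J6 → J4 → J3, Makespan: 81


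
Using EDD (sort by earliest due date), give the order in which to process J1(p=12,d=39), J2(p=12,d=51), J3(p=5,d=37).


EDD: sort by earliest due date
  J3: d=37, p=5
  J1: d=39, p=12
  J2: d=51, p=12
Order: J3 → J1 → J2


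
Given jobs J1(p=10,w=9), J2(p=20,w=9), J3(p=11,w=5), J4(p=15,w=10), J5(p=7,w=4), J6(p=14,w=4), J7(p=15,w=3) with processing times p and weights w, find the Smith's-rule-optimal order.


WSPT (Smith's rule): sort by p/w ascending
  J1: p/w = 10/9 = 1.111
  J4: p/w = 15/10 = 1.500
  J5: p/w = 7/4 = 1.750
  J3: p/w = 11/5 = 2.200
  J2: p/w = 20/9 = 2.222
  J6: p/w = 14/4 = 3.500
  J7: p/w = 15/3 = 5.000
Order: J1 → J4 → J5 → J3 → J2 → J6 → J7


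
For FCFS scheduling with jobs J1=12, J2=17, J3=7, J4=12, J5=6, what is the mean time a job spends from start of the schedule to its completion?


Completion times:
  J1: completes at 12
  J2: completes at 29
  J3: completes at 36
  J4: completes at 48
  J5: completes at 54
Sum = 179
Average = 179/5
= 35.80


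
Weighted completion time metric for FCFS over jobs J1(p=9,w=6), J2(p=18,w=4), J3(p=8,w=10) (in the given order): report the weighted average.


Completion times:
  J1: C=9, w×C=6×9=54
  J2: C=27, w×C=4×27=108
  J3: C=35, w×C=10×35=350
Sum w×C = 512
Sum w = 20
Weighted avg = 512/20
= 25.60


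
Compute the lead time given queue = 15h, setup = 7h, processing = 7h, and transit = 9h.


Lead time = queue + setup + processing + transit
= 15 + 7 + 7 + 9
= 38 hours


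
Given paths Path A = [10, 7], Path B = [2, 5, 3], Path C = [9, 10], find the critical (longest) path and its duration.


Path A: 10 + 7 = 17
Path B: 2 + 5 + 3 = 10
Path C: 9 + 10 = 19
Critical path = longest = max(17, 10, 19)
= 19 (Path C)


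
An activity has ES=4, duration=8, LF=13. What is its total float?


EF = ES + duration = 4 + 8 = 12
LS = LF - duration = 13 - 8 = 5
Total Float = LF - EF = 13 - 12
(or LS - ES = 5 - 4)
= 1


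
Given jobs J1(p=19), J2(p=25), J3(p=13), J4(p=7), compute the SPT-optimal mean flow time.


SPT order: J4 → J3 → J1 → J2
Completion times:
  J4: C=7
  J3: C=20
  J1: C=39
  J2: C=64
Sum = 130, n = 4
Mean flow = 130/4
= 32.50


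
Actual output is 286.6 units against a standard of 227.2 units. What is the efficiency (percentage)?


Efficiency = (actual / standard) × 100
= (286.6 / 227.2) × 100
= 126.1%


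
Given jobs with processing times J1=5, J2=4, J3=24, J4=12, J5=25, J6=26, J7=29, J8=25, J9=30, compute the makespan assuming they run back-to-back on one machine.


Sequential makespan: sum all processing times
= 5 + 4 + 24 + 12 + 25 + 26 + 29 + 25 + 30
= 180 time units


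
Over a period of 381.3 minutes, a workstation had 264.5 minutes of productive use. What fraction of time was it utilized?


Utilization = busy / total × 100
= 264.5 / 381.3 × 100
= 69.4%


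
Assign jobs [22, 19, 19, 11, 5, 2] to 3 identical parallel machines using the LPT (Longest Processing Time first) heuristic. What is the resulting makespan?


Jobs (LPT sorted): [22, 19, 19, 11, 5, 2]
Machines: 3
  J=22 → Machine 1 (load: 0+22=22)
  J=19 → Machine 2 (load: 0+19=19)
  J=19 → Machine 3 (load: 0+19=19)
  J=11 → Machine 2 (load: 19+11=30)
  J=5 → Machine 3 (load: 19+5=24)
  J=2 → Machine 1 (load: 22+2=24)
Machine loads: [24, 30, 24]
Makespan = max = 30 time units


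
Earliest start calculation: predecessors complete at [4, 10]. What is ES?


ES = max of all predecessor completion times
Predecessors: [4, 10]
ES = max(4, 10)
= 10


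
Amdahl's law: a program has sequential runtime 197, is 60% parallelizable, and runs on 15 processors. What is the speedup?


Amdahl's law: T_p = T × ((1-p) + p/N)
= 197 × ((1-0.6) + 0.6/15)
= 197 × (0.40 + 0.0400)
= 197 × 0.4400
= 86.68
Speedup = 197/86.68
= 2.27×


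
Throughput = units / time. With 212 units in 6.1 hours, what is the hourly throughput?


Throughput = units / time
= 212 / 6.1
= 34.8 units/hour


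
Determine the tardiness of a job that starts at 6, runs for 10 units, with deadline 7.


Completion = start + processing = 6 + 10 = 16
Tardiness = max(0, C - d) = max(0, 16 - 7)
= max(0, 9)
= 9


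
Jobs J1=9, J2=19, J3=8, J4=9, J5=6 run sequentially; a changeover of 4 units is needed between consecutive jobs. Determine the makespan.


Makespan = Σ processing + (n-1) × setup
= (9 + 19 + 8 + 9 + 6) + (5-1)×4
= 51 + 16
= 67 time units


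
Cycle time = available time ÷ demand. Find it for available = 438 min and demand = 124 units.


Cycle time = available time / demand
= 438 / 124
= 3.53 min/unit


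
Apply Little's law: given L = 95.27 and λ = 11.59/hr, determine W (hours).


Little's law: L = λW → W = L / λ
= 95.27 / 11.59
= 8.22 hours


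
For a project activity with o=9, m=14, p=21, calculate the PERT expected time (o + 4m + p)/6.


te = (o + 4m + p) / 6
= (9 + 4×14 + 21) / 6
= (9 + 56 + 21) / 6
= 86 / 6
= 14.33


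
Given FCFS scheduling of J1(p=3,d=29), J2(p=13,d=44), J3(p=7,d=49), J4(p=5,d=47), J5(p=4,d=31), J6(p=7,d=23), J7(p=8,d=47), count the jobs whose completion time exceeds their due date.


Completion vs due date:
  J1: C=3, d=29 → on time
  J2: C=16, d=44 → on time
  J3: C=23, d=49 → on time
  J4: C=28, d=47 → on time
  J5: C=32, d=31 → TARDY
  J6: C=39, d=23 → TARDY
  J7: C=47, d=47 → on time
Tardy jobs: J5, J6
Count = 2


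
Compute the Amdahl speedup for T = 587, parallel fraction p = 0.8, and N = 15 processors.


Amdahl's law: T_p = T × ((1-p) + p/N)
= 587 × ((1-0.8) + 0.8/15)
= 587 × (0.20 + 0.0533)
= 587 × 0.2533
= 148.71
Speedup = 587/148.71
= 3.95×


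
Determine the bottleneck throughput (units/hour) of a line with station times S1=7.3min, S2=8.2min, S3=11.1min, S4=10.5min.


Bottleneck = longest station time
Station times: [7.3, 8.2, 11.1, 10.5]
Max = 11.1 min
Rate = 60 / 11.1
= 5.41 units/hour (bottleneck: 11.1min)


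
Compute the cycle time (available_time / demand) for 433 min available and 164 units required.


Cycle time = available time / demand
= 433 / 164
= 2.64 min/unit


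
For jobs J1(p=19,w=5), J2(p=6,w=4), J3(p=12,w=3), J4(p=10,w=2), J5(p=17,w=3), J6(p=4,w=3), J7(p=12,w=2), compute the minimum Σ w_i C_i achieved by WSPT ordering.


WSPT order (by p/w): J6 → J2 → J1 → J3 → J4 → J5 → J7
  J6: C=4, w·C=3×4=12
  J2: C=10, w·C=4×10=40
  J1: C=29, w·C=5×29=145
  J3: C=41, w·C=3×41=123
  J4: C=51, w·C=2×51=102
  J5: C=68, w·C=3×68=204
  J7: C=80, w·C=2×80=160
Σ w·C = 786
= 786


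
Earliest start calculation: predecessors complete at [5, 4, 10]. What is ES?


ES = max of all predecessor completion times
Predecessors: [5, 4, 10]
ES = max(5, 4, 10)
= 10


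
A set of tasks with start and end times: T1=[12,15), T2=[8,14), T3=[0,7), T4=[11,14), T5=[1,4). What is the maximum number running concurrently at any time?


Check each time point for overlaps:
  t=12: 3 tasks active (T1, T2, T4)
Max concurrent = 3


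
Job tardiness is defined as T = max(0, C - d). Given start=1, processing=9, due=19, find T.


Completion = start + processing = 1 + 9 = 10
Tardiness = max(0, C - d) = max(0, 10 - 19)
= max(0, -9)
= 0


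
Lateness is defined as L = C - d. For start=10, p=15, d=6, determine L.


Completion = 10 + 15 = 25
Lateness = C - d = 25 - 6
= 19


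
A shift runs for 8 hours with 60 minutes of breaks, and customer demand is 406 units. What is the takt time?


Available = 8×60 - 60 = 420 min
Takt time = 420 / 406
= 1.03 min/unit


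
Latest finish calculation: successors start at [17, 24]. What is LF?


LF = min of all successor start times
Successors start at: [17, 24]
LF = min(17, 24)
= 17


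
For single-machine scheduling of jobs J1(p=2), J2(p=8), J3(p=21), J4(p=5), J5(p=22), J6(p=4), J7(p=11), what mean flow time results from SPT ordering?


SPT order: J1 → J6 → J4 → J2 → J7 → J3 → J5
Completion times:
  J1: C=2
  J6: C=6
  J4: C=11
  J2: C=19
  J7: C=30
  J3: C=51
  J5: C=73
Sum = 192, n = 7
Mean flow = 192/7
= 27.43
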